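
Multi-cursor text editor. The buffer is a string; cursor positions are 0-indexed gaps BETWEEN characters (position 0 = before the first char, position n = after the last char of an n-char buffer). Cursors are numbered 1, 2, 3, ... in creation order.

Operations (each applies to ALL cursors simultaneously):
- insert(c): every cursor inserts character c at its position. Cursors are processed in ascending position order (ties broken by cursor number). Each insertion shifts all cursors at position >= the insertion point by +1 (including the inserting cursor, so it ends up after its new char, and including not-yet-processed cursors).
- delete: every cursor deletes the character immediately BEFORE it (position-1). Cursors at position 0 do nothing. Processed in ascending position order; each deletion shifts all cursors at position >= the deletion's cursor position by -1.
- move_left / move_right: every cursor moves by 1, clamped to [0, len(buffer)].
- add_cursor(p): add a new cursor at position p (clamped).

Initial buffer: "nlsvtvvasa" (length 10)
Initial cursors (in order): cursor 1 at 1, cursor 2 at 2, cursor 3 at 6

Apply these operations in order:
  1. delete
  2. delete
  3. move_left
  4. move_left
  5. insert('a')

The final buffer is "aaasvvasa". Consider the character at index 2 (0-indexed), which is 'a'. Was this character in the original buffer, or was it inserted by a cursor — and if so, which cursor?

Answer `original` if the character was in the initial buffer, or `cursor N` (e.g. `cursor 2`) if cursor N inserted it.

After op 1 (delete): buffer="svtvasa" (len 7), cursors c1@0 c2@0 c3@3, authorship .......
After op 2 (delete): buffer="svvasa" (len 6), cursors c1@0 c2@0 c3@2, authorship ......
After op 3 (move_left): buffer="svvasa" (len 6), cursors c1@0 c2@0 c3@1, authorship ......
After op 4 (move_left): buffer="svvasa" (len 6), cursors c1@0 c2@0 c3@0, authorship ......
After op 5 (insert('a')): buffer="aaasvvasa" (len 9), cursors c1@3 c2@3 c3@3, authorship 123......
Authorship (.=original, N=cursor N): 1 2 3 . . . . . .
Index 2: author = 3

Answer: cursor 3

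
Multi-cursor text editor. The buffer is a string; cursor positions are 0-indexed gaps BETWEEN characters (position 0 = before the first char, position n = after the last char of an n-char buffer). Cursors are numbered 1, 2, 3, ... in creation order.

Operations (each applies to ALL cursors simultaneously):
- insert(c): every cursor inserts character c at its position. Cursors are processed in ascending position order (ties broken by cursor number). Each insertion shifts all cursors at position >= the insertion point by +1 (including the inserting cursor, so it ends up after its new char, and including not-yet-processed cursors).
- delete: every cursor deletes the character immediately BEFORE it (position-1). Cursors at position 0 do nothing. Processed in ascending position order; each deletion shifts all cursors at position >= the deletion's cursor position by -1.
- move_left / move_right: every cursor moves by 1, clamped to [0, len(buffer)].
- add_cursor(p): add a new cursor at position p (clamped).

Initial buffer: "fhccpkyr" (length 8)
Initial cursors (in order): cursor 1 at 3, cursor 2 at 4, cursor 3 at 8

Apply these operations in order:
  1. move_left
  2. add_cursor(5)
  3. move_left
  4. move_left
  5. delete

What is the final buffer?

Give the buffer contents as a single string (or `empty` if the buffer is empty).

After op 1 (move_left): buffer="fhccpkyr" (len 8), cursors c1@2 c2@3 c3@7, authorship ........
After op 2 (add_cursor(5)): buffer="fhccpkyr" (len 8), cursors c1@2 c2@3 c4@5 c3@7, authorship ........
After op 3 (move_left): buffer="fhccpkyr" (len 8), cursors c1@1 c2@2 c4@4 c3@6, authorship ........
After op 4 (move_left): buffer="fhccpkyr" (len 8), cursors c1@0 c2@1 c4@3 c3@5, authorship ........
After op 5 (delete): buffer="hckyr" (len 5), cursors c1@0 c2@0 c4@1 c3@2, authorship .....

Answer: hckyr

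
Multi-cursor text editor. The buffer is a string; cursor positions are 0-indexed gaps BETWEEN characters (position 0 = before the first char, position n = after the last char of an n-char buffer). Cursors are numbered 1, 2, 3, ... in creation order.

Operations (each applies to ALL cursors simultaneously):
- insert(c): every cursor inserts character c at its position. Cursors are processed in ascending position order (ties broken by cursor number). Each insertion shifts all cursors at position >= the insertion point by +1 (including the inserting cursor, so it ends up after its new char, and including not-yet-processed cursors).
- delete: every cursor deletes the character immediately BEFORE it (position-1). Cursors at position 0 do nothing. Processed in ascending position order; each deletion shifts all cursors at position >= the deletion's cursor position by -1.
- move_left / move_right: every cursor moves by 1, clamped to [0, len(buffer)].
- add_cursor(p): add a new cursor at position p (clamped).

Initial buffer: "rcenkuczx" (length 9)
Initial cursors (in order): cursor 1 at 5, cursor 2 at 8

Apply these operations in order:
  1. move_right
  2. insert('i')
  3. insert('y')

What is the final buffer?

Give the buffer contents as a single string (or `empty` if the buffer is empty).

Answer: rcenkuiyczxiy

Derivation:
After op 1 (move_right): buffer="rcenkuczx" (len 9), cursors c1@6 c2@9, authorship .........
After op 2 (insert('i')): buffer="rcenkuiczxi" (len 11), cursors c1@7 c2@11, authorship ......1...2
After op 3 (insert('y')): buffer="rcenkuiyczxiy" (len 13), cursors c1@8 c2@13, authorship ......11...22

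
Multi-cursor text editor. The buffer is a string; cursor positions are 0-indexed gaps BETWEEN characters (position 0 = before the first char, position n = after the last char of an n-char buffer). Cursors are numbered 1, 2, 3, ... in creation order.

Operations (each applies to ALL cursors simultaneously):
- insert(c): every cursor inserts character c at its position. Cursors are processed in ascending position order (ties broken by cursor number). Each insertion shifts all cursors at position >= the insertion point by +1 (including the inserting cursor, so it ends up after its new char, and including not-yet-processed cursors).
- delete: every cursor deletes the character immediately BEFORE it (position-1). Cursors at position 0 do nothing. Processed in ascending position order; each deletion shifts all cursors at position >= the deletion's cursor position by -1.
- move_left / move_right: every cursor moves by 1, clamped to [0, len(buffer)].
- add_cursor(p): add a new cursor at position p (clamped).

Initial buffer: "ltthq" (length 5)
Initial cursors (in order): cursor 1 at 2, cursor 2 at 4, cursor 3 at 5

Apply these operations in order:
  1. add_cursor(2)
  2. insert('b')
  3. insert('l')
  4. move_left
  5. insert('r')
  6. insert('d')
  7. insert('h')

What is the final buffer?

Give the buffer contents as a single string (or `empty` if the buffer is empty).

Answer: ltbblrrddhhlthbrdhlqbrdhl

Derivation:
After op 1 (add_cursor(2)): buffer="ltthq" (len 5), cursors c1@2 c4@2 c2@4 c3@5, authorship .....
After op 2 (insert('b')): buffer="ltbbthbqb" (len 9), cursors c1@4 c4@4 c2@7 c3@9, authorship ..14..2.3
After op 3 (insert('l')): buffer="ltbbllthblqbl" (len 13), cursors c1@6 c4@6 c2@10 c3@13, authorship ..1414..22.33
After op 4 (move_left): buffer="ltbbllthblqbl" (len 13), cursors c1@5 c4@5 c2@9 c3@12, authorship ..1414..22.33
After op 5 (insert('r')): buffer="ltbblrrlthbrlqbrl" (len 17), cursors c1@7 c4@7 c2@12 c3@16, authorship ..141144..222.333
After op 6 (insert('d')): buffer="ltbblrrddlthbrdlqbrdl" (len 21), cursors c1@9 c4@9 c2@15 c3@20, authorship ..14114144..2222.3333
After op 7 (insert('h')): buffer="ltbblrrddhhlthbrdhlqbrdhl" (len 25), cursors c1@11 c4@11 c2@18 c3@24, authorship ..1411414144..22222.33333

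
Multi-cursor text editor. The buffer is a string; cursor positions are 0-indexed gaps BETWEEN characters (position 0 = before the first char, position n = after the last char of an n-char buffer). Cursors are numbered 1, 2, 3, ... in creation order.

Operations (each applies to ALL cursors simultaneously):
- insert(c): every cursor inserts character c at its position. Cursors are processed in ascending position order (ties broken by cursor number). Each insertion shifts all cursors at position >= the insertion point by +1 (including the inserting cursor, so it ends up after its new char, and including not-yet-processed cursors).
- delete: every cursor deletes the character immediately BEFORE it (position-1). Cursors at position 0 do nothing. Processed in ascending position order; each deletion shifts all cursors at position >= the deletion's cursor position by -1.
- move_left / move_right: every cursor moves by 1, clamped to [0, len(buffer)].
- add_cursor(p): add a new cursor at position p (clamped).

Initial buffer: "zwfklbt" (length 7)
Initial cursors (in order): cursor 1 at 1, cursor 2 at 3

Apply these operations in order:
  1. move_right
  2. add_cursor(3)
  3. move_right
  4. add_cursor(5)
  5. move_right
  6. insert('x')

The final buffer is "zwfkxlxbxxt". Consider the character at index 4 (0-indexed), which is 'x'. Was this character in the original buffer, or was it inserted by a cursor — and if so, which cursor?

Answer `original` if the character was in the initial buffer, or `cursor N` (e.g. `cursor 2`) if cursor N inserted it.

Answer: cursor 1

Derivation:
After op 1 (move_right): buffer="zwfklbt" (len 7), cursors c1@2 c2@4, authorship .......
After op 2 (add_cursor(3)): buffer="zwfklbt" (len 7), cursors c1@2 c3@3 c2@4, authorship .......
After op 3 (move_right): buffer="zwfklbt" (len 7), cursors c1@3 c3@4 c2@5, authorship .......
After op 4 (add_cursor(5)): buffer="zwfklbt" (len 7), cursors c1@3 c3@4 c2@5 c4@5, authorship .......
After op 5 (move_right): buffer="zwfklbt" (len 7), cursors c1@4 c3@5 c2@6 c4@6, authorship .......
After op 6 (insert('x')): buffer="zwfkxlxbxxt" (len 11), cursors c1@5 c3@7 c2@10 c4@10, authorship ....1.3.24.
Authorship (.=original, N=cursor N): . . . . 1 . 3 . 2 4 .
Index 4: author = 1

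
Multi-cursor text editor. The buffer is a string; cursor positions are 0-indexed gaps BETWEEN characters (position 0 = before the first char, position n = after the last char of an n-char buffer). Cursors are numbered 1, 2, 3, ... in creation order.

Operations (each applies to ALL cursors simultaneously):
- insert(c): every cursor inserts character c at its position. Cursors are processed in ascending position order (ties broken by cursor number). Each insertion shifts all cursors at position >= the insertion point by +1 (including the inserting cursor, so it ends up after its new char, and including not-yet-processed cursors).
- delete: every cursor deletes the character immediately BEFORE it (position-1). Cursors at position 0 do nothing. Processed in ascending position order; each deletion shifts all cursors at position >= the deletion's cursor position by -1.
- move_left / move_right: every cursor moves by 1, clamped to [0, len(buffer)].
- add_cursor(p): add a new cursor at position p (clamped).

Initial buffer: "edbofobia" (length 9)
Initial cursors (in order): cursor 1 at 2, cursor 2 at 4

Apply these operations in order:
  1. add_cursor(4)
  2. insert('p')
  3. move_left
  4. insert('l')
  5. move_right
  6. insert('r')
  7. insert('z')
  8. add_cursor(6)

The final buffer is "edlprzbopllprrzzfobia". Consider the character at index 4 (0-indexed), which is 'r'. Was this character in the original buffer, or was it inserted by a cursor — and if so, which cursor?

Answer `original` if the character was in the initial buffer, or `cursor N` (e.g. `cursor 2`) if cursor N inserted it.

Answer: cursor 1

Derivation:
After op 1 (add_cursor(4)): buffer="edbofobia" (len 9), cursors c1@2 c2@4 c3@4, authorship .........
After op 2 (insert('p')): buffer="edpboppfobia" (len 12), cursors c1@3 c2@7 c3@7, authorship ..1..23.....
After op 3 (move_left): buffer="edpboppfobia" (len 12), cursors c1@2 c2@6 c3@6, authorship ..1..23.....
After op 4 (insert('l')): buffer="edlpbopllpfobia" (len 15), cursors c1@3 c2@9 c3@9, authorship ..11..2233.....
After op 5 (move_right): buffer="edlpbopllpfobia" (len 15), cursors c1@4 c2@10 c3@10, authorship ..11..2233.....
After op 6 (insert('r')): buffer="edlprbopllprrfobia" (len 18), cursors c1@5 c2@13 c3@13, authorship ..111..223323.....
After op 7 (insert('z')): buffer="edlprzbopllprrzzfobia" (len 21), cursors c1@6 c2@16 c3@16, authorship ..1111..22332323.....
After op 8 (add_cursor(6)): buffer="edlprzbopllprrzzfobia" (len 21), cursors c1@6 c4@6 c2@16 c3@16, authorship ..1111..22332323.....
Authorship (.=original, N=cursor N): . . 1 1 1 1 . . 2 2 3 3 2 3 2 3 . . . . .
Index 4: author = 1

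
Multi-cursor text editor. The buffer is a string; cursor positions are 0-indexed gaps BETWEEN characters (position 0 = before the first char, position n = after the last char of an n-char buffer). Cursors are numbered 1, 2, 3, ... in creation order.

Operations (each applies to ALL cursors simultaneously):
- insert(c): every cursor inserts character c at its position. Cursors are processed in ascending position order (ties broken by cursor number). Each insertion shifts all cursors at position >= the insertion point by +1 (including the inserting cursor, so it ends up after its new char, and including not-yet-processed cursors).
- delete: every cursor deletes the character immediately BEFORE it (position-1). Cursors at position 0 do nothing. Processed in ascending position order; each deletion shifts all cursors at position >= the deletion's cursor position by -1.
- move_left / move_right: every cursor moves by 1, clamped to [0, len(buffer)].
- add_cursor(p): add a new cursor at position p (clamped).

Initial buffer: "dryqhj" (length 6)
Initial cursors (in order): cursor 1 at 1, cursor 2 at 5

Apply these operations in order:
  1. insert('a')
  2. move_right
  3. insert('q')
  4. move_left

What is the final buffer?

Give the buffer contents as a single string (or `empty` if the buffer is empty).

After op 1 (insert('a')): buffer="daryqhaj" (len 8), cursors c1@2 c2@7, authorship .1....2.
After op 2 (move_right): buffer="daryqhaj" (len 8), cursors c1@3 c2@8, authorship .1....2.
After op 3 (insert('q')): buffer="darqyqhajq" (len 10), cursors c1@4 c2@10, authorship .1.1...2.2
After op 4 (move_left): buffer="darqyqhajq" (len 10), cursors c1@3 c2@9, authorship .1.1...2.2

Answer: darqyqhajq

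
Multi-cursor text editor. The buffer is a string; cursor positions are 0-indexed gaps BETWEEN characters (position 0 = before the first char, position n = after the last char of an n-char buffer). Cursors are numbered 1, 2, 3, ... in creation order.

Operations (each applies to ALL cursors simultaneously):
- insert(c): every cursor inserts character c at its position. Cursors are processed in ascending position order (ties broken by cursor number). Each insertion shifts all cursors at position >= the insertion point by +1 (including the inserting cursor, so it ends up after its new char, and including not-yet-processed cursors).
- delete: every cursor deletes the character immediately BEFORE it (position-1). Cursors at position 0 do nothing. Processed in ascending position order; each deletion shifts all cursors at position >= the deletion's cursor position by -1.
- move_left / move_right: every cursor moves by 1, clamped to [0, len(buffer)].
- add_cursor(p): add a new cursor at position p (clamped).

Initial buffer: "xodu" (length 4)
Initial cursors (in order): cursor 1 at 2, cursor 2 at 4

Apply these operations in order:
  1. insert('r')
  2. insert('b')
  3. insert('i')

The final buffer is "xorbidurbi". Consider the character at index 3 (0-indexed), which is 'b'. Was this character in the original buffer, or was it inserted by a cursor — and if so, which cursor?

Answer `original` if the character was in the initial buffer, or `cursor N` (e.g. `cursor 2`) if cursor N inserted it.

After op 1 (insert('r')): buffer="xordur" (len 6), cursors c1@3 c2@6, authorship ..1..2
After op 2 (insert('b')): buffer="xorbdurb" (len 8), cursors c1@4 c2@8, authorship ..11..22
After op 3 (insert('i')): buffer="xorbidurbi" (len 10), cursors c1@5 c2@10, authorship ..111..222
Authorship (.=original, N=cursor N): . . 1 1 1 . . 2 2 2
Index 3: author = 1

Answer: cursor 1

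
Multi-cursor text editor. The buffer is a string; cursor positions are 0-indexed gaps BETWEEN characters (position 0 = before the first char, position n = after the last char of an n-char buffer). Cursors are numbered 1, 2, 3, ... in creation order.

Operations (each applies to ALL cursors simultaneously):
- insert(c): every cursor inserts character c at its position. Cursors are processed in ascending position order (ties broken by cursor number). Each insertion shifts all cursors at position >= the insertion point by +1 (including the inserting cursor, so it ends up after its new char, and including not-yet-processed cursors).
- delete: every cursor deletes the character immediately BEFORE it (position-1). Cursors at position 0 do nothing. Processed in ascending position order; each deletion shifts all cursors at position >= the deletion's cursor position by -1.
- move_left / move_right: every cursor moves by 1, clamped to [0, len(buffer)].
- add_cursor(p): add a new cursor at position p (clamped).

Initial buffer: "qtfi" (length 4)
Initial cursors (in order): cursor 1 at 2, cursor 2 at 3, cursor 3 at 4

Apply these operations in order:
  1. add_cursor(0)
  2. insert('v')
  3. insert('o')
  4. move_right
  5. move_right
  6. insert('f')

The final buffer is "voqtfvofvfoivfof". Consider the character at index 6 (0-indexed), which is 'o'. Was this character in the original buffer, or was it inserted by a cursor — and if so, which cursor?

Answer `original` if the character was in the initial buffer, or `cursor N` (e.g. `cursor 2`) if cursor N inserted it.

Answer: cursor 1

Derivation:
After op 1 (add_cursor(0)): buffer="qtfi" (len 4), cursors c4@0 c1@2 c2@3 c3@4, authorship ....
After op 2 (insert('v')): buffer="vqtvfviv" (len 8), cursors c4@1 c1@4 c2@6 c3@8, authorship 4..1.2.3
After op 3 (insert('o')): buffer="voqtvofvoivo" (len 12), cursors c4@2 c1@6 c2@9 c3@12, authorship 44..11.22.33
After op 4 (move_right): buffer="voqtvofvoivo" (len 12), cursors c4@3 c1@7 c2@10 c3@12, authorship 44..11.22.33
After op 5 (move_right): buffer="voqtvofvoivo" (len 12), cursors c4@4 c1@8 c2@11 c3@12, authorship 44..11.22.33
After op 6 (insert('f')): buffer="voqtfvofvfoivfof" (len 16), cursors c4@5 c1@10 c2@14 c3@16, authorship 44..411.212.3233
Authorship (.=original, N=cursor N): 4 4 . . 4 1 1 . 2 1 2 . 3 2 3 3
Index 6: author = 1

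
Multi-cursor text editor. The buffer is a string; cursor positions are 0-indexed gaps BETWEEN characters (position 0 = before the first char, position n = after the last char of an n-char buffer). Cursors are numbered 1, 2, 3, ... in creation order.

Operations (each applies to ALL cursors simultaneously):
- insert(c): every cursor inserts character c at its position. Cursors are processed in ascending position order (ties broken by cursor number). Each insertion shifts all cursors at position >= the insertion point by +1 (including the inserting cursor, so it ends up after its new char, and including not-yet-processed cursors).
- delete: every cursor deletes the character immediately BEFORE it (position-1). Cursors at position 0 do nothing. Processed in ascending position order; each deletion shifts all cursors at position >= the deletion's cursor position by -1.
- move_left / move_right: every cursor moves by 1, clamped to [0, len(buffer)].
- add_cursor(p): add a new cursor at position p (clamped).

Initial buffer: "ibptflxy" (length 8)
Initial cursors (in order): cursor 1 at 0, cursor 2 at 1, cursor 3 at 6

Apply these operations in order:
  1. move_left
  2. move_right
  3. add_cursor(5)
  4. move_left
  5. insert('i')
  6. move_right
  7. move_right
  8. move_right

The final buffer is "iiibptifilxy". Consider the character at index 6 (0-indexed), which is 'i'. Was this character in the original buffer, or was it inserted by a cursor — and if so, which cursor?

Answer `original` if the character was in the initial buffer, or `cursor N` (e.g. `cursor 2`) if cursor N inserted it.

After op 1 (move_left): buffer="ibptflxy" (len 8), cursors c1@0 c2@0 c3@5, authorship ........
After op 2 (move_right): buffer="ibptflxy" (len 8), cursors c1@1 c2@1 c3@6, authorship ........
After op 3 (add_cursor(5)): buffer="ibptflxy" (len 8), cursors c1@1 c2@1 c4@5 c3@6, authorship ........
After op 4 (move_left): buffer="ibptflxy" (len 8), cursors c1@0 c2@0 c4@4 c3@5, authorship ........
After op 5 (insert('i')): buffer="iiibptifilxy" (len 12), cursors c1@2 c2@2 c4@7 c3@9, authorship 12....4.3...
After op 6 (move_right): buffer="iiibptifilxy" (len 12), cursors c1@3 c2@3 c4@8 c3@10, authorship 12....4.3...
After op 7 (move_right): buffer="iiibptifilxy" (len 12), cursors c1@4 c2@4 c4@9 c3@11, authorship 12....4.3...
After op 8 (move_right): buffer="iiibptifilxy" (len 12), cursors c1@5 c2@5 c4@10 c3@12, authorship 12....4.3...
Authorship (.=original, N=cursor N): 1 2 . . . . 4 . 3 . . .
Index 6: author = 4

Answer: cursor 4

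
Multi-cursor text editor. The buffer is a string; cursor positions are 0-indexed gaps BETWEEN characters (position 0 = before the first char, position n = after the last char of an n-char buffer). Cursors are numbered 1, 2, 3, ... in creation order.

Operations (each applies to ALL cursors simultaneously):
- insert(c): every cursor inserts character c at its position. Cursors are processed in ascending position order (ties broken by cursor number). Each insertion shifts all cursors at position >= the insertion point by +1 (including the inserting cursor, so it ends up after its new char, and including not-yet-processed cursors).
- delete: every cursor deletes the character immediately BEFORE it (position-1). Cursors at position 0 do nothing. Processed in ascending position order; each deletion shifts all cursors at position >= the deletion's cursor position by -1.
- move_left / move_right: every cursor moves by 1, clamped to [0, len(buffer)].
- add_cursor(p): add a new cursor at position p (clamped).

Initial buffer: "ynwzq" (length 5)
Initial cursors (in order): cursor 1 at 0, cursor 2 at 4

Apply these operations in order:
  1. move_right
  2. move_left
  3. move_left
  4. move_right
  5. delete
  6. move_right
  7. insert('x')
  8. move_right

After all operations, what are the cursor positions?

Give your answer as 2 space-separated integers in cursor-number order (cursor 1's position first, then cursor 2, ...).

After op 1 (move_right): buffer="ynwzq" (len 5), cursors c1@1 c2@5, authorship .....
After op 2 (move_left): buffer="ynwzq" (len 5), cursors c1@0 c2@4, authorship .....
After op 3 (move_left): buffer="ynwzq" (len 5), cursors c1@0 c2@3, authorship .....
After op 4 (move_right): buffer="ynwzq" (len 5), cursors c1@1 c2@4, authorship .....
After op 5 (delete): buffer="nwq" (len 3), cursors c1@0 c2@2, authorship ...
After op 6 (move_right): buffer="nwq" (len 3), cursors c1@1 c2@3, authorship ...
After op 7 (insert('x')): buffer="nxwqx" (len 5), cursors c1@2 c2@5, authorship .1..2
After op 8 (move_right): buffer="nxwqx" (len 5), cursors c1@3 c2@5, authorship .1..2

Answer: 3 5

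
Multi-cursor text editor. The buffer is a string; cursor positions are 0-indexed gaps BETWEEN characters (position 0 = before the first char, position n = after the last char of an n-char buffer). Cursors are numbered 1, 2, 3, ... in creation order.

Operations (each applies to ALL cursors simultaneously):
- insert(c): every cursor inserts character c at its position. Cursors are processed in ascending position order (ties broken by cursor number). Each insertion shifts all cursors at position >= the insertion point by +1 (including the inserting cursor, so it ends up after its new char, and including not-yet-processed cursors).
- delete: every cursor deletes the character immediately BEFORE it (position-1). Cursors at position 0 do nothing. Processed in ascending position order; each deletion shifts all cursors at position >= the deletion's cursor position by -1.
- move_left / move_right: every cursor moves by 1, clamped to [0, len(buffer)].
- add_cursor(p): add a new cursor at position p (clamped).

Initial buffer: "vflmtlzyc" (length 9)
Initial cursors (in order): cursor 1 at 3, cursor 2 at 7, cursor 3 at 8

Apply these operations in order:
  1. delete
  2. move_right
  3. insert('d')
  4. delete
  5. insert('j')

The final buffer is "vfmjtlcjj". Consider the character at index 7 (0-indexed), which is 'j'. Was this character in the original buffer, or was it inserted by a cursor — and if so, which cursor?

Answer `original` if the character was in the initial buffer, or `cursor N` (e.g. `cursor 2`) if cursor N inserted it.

Answer: cursor 2

Derivation:
After op 1 (delete): buffer="vfmtlc" (len 6), cursors c1@2 c2@5 c3@5, authorship ......
After op 2 (move_right): buffer="vfmtlc" (len 6), cursors c1@3 c2@6 c3@6, authorship ......
After op 3 (insert('d')): buffer="vfmdtlcdd" (len 9), cursors c1@4 c2@9 c3@9, authorship ...1...23
After op 4 (delete): buffer="vfmtlc" (len 6), cursors c1@3 c2@6 c3@6, authorship ......
After op 5 (insert('j')): buffer="vfmjtlcjj" (len 9), cursors c1@4 c2@9 c3@9, authorship ...1...23
Authorship (.=original, N=cursor N): . . . 1 . . . 2 3
Index 7: author = 2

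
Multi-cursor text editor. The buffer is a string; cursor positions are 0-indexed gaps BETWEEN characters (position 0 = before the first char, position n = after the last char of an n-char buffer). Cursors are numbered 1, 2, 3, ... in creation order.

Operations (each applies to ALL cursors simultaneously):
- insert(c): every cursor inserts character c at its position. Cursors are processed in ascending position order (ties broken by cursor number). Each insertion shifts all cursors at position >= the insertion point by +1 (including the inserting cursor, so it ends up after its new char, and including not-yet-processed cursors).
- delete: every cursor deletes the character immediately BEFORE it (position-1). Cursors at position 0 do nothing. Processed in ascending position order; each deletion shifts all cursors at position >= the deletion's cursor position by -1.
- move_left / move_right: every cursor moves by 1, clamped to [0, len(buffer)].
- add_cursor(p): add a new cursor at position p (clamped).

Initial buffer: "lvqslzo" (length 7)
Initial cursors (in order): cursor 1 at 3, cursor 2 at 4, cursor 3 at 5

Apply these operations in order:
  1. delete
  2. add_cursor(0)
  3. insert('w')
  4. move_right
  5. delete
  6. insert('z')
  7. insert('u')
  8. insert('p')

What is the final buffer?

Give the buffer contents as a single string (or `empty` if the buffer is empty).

After op 1 (delete): buffer="lvzo" (len 4), cursors c1@2 c2@2 c3@2, authorship ....
After op 2 (add_cursor(0)): buffer="lvzo" (len 4), cursors c4@0 c1@2 c2@2 c3@2, authorship ....
After op 3 (insert('w')): buffer="wlvwwwzo" (len 8), cursors c4@1 c1@6 c2@6 c3@6, authorship 4..123..
After op 4 (move_right): buffer="wlvwwwzo" (len 8), cursors c4@2 c1@7 c2@7 c3@7, authorship 4..123..
After op 5 (delete): buffer="wvwo" (len 4), cursors c4@1 c1@3 c2@3 c3@3, authorship 4.1.
After op 6 (insert('z')): buffer="wzvwzzzo" (len 8), cursors c4@2 c1@7 c2@7 c3@7, authorship 44.1123.
After op 7 (insert('u')): buffer="wzuvwzzzuuuo" (len 12), cursors c4@3 c1@11 c2@11 c3@11, authorship 444.1123123.
After op 8 (insert('p')): buffer="wzupvwzzzuuupppo" (len 16), cursors c4@4 c1@15 c2@15 c3@15, authorship 4444.1123123123.

Answer: wzupvwzzzuuupppo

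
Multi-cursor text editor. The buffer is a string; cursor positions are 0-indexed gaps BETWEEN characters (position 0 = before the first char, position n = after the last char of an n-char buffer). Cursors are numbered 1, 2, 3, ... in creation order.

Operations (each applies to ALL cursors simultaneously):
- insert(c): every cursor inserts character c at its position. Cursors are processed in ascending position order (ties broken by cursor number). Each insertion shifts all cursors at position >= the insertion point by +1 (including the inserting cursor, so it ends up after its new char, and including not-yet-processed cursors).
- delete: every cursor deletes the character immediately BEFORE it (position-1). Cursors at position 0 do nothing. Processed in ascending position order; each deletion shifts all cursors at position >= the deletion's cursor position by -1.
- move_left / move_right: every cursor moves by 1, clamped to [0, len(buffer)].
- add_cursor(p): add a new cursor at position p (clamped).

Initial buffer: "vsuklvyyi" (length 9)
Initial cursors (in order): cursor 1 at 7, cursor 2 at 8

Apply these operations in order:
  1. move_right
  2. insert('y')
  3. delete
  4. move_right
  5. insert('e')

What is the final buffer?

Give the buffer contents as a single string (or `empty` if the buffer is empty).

Answer: vsuklvyyiee

Derivation:
After op 1 (move_right): buffer="vsuklvyyi" (len 9), cursors c1@8 c2@9, authorship .........
After op 2 (insert('y')): buffer="vsuklvyyyiy" (len 11), cursors c1@9 c2@11, authorship ........1.2
After op 3 (delete): buffer="vsuklvyyi" (len 9), cursors c1@8 c2@9, authorship .........
After op 4 (move_right): buffer="vsuklvyyi" (len 9), cursors c1@9 c2@9, authorship .........
After op 5 (insert('e')): buffer="vsuklvyyiee" (len 11), cursors c1@11 c2@11, authorship .........12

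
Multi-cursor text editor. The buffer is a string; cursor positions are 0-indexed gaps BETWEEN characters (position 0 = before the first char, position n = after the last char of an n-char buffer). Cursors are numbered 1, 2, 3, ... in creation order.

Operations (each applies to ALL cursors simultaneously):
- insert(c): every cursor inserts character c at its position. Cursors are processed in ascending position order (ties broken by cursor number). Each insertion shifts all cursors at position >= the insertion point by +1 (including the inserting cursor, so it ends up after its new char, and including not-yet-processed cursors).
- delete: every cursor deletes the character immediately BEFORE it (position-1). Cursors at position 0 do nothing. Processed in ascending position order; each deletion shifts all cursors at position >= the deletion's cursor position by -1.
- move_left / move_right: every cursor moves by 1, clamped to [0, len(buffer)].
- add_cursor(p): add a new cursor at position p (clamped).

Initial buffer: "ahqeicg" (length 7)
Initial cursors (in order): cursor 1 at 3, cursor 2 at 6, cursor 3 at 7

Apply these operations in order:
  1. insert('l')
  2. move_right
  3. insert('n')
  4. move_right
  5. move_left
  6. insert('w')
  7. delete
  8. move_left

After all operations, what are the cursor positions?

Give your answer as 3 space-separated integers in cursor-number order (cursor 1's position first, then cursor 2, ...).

After op 1 (insert('l')): buffer="ahqleiclgl" (len 10), cursors c1@4 c2@8 c3@10, authorship ...1...2.3
After op 2 (move_right): buffer="ahqleiclgl" (len 10), cursors c1@5 c2@9 c3@10, authorship ...1...2.3
After op 3 (insert('n')): buffer="ahqleniclgnln" (len 13), cursors c1@6 c2@11 c3@13, authorship ...1.1..2.233
After op 4 (move_right): buffer="ahqleniclgnln" (len 13), cursors c1@7 c2@12 c3@13, authorship ...1.1..2.233
After op 5 (move_left): buffer="ahqleniclgnln" (len 13), cursors c1@6 c2@11 c3@12, authorship ...1.1..2.233
After op 6 (insert('w')): buffer="ahqlenwiclgnwlwn" (len 16), cursors c1@7 c2@13 c3@15, authorship ...1.11..2.22333
After op 7 (delete): buffer="ahqleniclgnln" (len 13), cursors c1@6 c2@11 c3@12, authorship ...1.1..2.233
After op 8 (move_left): buffer="ahqleniclgnln" (len 13), cursors c1@5 c2@10 c3@11, authorship ...1.1..2.233

Answer: 5 10 11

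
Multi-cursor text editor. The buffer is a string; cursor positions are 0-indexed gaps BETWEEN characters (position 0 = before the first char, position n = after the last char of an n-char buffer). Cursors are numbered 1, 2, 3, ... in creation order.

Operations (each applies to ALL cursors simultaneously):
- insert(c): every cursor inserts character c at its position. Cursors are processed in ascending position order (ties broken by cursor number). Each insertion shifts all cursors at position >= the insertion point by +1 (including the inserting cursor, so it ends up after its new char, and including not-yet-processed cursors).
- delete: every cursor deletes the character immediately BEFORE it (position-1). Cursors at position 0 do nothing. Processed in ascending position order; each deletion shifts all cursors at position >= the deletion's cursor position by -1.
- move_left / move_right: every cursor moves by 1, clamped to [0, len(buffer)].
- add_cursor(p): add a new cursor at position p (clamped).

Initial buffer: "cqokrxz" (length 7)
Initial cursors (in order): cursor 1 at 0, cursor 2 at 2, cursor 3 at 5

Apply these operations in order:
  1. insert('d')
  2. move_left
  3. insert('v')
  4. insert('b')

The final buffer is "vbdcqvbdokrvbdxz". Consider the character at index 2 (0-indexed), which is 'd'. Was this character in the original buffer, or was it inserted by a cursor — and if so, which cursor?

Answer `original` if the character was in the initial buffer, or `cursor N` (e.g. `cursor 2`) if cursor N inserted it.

Answer: cursor 1

Derivation:
After op 1 (insert('d')): buffer="dcqdokrdxz" (len 10), cursors c1@1 c2@4 c3@8, authorship 1..2...3..
After op 2 (move_left): buffer="dcqdokrdxz" (len 10), cursors c1@0 c2@3 c3@7, authorship 1..2...3..
After op 3 (insert('v')): buffer="vdcqvdokrvdxz" (len 13), cursors c1@1 c2@5 c3@10, authorship 11..22...33..
After op 4 (insert('b')): buffer="vbdcqvbdokrvbdxz" (len 16), cursors c1@2 c2@7 c3@13, authorship 111..222...333..
Authorship (.=original, N=cursor N): 1 1 1 . . 2 2 2 . . . 3 3 3 . .
Index 2: author = 1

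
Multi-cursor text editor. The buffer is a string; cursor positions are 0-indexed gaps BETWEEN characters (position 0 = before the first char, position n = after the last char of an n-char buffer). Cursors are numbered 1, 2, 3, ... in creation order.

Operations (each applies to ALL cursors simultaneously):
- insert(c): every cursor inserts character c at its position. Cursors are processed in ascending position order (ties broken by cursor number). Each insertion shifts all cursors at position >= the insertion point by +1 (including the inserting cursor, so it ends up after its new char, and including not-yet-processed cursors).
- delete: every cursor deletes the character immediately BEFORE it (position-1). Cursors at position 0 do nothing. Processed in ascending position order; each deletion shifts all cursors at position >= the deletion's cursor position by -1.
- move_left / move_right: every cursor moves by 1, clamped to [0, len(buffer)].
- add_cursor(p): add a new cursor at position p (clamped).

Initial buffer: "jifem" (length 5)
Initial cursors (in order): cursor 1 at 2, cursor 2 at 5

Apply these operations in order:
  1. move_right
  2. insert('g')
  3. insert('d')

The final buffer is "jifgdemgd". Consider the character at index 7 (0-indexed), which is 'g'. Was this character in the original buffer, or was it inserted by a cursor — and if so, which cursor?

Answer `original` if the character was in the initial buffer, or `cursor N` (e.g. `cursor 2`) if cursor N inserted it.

After op 1 (move_right): buffer="jifem" (len 5), cursors c1@3 c2@5, authorship .....
After op 2 (insert('g')): buffer="jifgemg" (len 7), cursors c1@4 c2@7, authorship ...1..2
After op 3 (insert('d')): buffer="jifgdemgd" (len 9), cursors c1@5 c2@9, authorship ...11..22
Authorship (.=original, N=cursor N): . . . 1 1 . . 2 2
Index 7: author = 2

Answer: cursor 2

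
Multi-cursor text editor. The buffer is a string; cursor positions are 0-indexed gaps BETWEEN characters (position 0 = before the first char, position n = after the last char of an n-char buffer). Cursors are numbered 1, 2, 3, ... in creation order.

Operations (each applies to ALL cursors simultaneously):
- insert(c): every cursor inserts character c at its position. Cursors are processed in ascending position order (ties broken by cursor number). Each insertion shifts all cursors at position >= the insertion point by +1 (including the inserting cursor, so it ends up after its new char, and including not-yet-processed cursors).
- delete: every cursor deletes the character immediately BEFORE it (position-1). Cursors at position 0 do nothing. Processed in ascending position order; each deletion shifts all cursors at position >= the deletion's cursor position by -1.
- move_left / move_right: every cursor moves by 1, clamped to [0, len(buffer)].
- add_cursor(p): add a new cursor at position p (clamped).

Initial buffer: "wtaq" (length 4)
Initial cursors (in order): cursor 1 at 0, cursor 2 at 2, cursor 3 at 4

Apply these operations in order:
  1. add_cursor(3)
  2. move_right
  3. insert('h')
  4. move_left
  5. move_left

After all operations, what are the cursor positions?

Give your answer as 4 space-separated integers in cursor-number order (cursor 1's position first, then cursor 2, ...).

Answer: 0 3 6 6

Derivation:
After op 1 (add_cursor(3)): buffer="wtaq" (len 4), cursors c1@0 c2@2 c4@3 c3@4, authorship ....
After op 2 (move_right): buffer="wtaq" (len 4), cursors c1@1 c2@3 c3@4 c4@4, authorship ....
After op 3 (insert('h')): buffer="whtahqhh" (len 8), cursors c1@2 c2@5 c3@8 c4@8, authorship .1..2.34
After op 4 (move_left): buffer="whtahqhh" (len 8), cursors c1@1 c2@4 c3@7 c4@7, authorship .1..2.34
After op 5 (move_left): buffer="whtahqhh" (len 8), cursors c1@0 c2@3 c3@6 c4@6, authorship .1..2.34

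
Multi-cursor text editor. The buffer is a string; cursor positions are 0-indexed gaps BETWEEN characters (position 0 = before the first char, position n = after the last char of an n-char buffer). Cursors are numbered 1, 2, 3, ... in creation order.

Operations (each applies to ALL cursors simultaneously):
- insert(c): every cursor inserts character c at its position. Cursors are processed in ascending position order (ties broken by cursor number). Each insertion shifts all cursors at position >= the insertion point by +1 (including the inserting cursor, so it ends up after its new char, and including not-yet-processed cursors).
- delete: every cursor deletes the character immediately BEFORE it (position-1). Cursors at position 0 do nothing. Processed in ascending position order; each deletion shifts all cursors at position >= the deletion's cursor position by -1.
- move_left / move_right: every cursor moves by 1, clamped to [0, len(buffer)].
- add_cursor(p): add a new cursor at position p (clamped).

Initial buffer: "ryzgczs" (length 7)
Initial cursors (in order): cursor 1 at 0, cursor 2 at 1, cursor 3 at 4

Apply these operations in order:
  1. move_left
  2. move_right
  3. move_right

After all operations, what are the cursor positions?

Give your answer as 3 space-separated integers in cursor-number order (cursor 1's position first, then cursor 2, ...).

Answer: 2 2 5

Derivation:
After op 1 (move_left): buffer="ryzgczs" (len 7), cursors c1@0 c2@0 c3@3, authorship .......
After op 2 (move_right): buffer="ryzgczs" (len 7), cursors c1@1 c2@1 c3@4, authorship .......
After op 3 (move_right): buffer="ryzgczs" (len 7), cursors c1@2 c2@2 c3@5, authorship .......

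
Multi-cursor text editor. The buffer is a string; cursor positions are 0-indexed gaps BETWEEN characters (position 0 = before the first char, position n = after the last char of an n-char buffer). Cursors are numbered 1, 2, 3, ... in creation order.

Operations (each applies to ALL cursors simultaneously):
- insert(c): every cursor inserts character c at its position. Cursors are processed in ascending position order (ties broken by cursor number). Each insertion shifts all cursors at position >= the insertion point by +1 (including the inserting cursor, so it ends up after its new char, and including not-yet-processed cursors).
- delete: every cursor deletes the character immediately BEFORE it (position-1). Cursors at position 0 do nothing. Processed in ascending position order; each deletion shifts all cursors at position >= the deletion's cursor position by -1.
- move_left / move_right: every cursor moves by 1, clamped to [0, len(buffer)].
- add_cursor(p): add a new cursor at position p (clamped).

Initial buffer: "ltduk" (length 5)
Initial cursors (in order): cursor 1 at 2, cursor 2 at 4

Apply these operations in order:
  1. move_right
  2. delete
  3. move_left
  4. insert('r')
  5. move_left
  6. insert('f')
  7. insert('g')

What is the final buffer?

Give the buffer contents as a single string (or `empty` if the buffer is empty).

Answer: lfgrtfgru

Derivation:
After op 1 (move_right): buffer="ltduk" (len 5), cursors c1@3 c2@5, authorship .....
After op 2 (delete): buffer="ltu" (len 3), cursors c1@2 c2@3, authorship ...
After op 3 (move_left): buffer="ltu" (len 3), cursors c1@1 c2@2, authorship ...
After op 4 (insert('r')): buffer="lrtru" (len 5), cursors c1@2 c2@4, authorship .1.2.
After op 5 (move_left): buffer="lrtru" (len 5), cursors c1@1 c2@3, authorship .1.2.
After op 6 (insert('f')): buffer="lfrtfru" (len 7), cursors c1@2 c2@5, authorship .11.22.
After op 7 (insert('g')): buffer="lfgrtfgru" (len 9), cursors c1@3 c2@7, authorship .111.222.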